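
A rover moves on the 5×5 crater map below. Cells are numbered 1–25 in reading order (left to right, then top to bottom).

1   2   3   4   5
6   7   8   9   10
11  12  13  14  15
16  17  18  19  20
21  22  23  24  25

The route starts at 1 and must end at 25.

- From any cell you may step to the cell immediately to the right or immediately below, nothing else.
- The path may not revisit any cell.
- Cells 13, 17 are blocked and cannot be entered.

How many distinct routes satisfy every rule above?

18

A right/down-only route from 1 to 25 makes exactly 4 down-moves and 4 right-moves in some order.
With no other constraints that would be C(8,4) = 70 routes.
Subtract routes through each blocked cell (inclusion–exclusion for overlaps): − through 13: 36 − through 17: 16 → 18.
That gives 18 routes.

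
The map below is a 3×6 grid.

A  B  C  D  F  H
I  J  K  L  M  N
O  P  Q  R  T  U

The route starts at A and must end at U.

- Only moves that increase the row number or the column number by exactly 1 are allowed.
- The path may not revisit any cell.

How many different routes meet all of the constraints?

A right/down-only route from A to U makes exactly 2 down-moves and 5 right-moves in some order.
With no other constraints that would be C(7,2) = 21 routes.
That gives 21 routes.

21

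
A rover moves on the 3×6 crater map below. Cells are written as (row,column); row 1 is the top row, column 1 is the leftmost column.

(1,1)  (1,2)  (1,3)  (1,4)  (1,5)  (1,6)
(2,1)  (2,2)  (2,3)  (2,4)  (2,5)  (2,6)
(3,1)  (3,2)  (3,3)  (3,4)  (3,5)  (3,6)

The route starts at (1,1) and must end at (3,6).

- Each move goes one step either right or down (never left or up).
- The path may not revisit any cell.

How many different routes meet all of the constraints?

21

A right/down-only route from (1,1) to (3,6) makes exactly 2 down-moves and 5 right-moves in some order.
With no other constraints that would be C(7,2) = 21 routes.
That gives 21 routes.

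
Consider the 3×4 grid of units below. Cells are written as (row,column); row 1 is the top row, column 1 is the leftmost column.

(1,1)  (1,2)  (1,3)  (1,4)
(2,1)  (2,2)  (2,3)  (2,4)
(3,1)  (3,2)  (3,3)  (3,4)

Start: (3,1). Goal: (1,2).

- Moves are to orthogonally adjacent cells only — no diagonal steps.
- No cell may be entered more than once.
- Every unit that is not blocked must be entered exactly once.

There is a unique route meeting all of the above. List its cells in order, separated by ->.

Need to visit all 12 open cells exactly once, starting at (3,1) and ending at (1,2).
Route from (3,1): right 3 to (3,4), up 2 to (1,4), left 1 to (1,3), down 1 to (2,3), left 2 to (2,1), up 1 to (1,1), right 1 to (1,2) — 11 moves in all.
Check: all 12 open cells covered.

(3,1) -> (3,2) -> (3,3) -> (3,4) -> (2,4) -> (1,4) -> (1,3) -> (2,3) -> (2,2) -> (2,1) -> (1,1) -> (1,2)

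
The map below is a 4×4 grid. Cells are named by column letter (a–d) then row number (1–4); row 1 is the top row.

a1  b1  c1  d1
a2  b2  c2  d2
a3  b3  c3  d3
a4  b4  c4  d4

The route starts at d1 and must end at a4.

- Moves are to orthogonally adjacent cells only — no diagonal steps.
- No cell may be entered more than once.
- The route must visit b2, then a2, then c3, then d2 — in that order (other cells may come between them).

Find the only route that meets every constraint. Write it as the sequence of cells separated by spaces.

The waypoints must appear in the order b2, a2, c3, d2, with no cell reused.
Route from d1: 2× left (reaching b1), down to b2, left to a2, down to a3, 2× right (reaching c3), up to c2, right to d2, 2× down (reaching d4), 3× left (reaching a4) — 14 moves in all.
Check: order respected (b2 at step 3, a2 at step 4, c3 at step 7, d2 at step 9).

d1 c1 b1 b2 a2 a3 b3 c3 c2 d2 d3 d4 c4 b4 a4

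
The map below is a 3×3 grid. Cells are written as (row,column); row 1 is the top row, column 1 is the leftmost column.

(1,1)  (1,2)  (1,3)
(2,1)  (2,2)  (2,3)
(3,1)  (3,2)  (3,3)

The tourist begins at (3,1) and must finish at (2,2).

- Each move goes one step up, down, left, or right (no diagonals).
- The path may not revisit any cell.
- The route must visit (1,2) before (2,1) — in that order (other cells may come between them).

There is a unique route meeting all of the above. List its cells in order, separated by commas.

(3,1), (3,2), (3,3), (2,3), (1,3), (1,2), (1,1), (2,1), (2,2)

The waypoints must appear in the order (1,2), (2,1), with no cell reused.
Route from (3,1): right 2 to (3,3), up 2 to (1,3), left 2 to (1,1), down 1 to (2,1), right 1 to (2,2) — 8 moves in all.
Check: order respected ((1,2) at step 5, (2,1) at step 7).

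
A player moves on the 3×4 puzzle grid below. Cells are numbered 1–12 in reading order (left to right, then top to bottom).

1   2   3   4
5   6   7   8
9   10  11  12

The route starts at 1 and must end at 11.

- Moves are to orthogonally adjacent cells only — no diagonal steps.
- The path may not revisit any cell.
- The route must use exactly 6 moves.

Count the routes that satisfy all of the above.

Need simple routes of exactly 6 moves from 1 to 11 (Manhattan distance 4, so 1 moves are spent on a detour and 1 undoing it).
Branch systematically from the start, pruning whenever the remaining move budget drops below the Manhattan distance to 11 or differs from it in parity. Grouping the completions by first move — via 5: 3; via 2: 6 — and summing: 3 + 6 = 9.
That gives 9 routes.

9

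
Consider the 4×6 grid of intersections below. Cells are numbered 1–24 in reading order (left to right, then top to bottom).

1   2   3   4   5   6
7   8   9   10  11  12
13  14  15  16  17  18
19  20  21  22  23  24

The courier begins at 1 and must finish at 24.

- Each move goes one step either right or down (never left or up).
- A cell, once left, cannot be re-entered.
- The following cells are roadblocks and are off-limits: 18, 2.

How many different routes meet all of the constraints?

15

A right/down-only route from 1 to 24 makes exactly 3 down-moves and 5 right-moves in some order.
With no other constraints that would be C(8,3) = 56 routes.
Subtract routes through each blocked cell (inclusion–exclusion for overlaps): − through 2: 35 − through 18: 21 + through 2&18: 15 → 15.
That gives 15 routes.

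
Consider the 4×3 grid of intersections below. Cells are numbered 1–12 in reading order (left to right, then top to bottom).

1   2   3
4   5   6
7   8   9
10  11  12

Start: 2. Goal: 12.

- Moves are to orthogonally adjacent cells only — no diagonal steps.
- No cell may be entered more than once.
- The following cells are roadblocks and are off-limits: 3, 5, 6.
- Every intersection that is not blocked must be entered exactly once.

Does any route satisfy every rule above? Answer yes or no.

yes

One route that works: 2 → 1 → 4 → 7 → 10 → 11 → 8 → 9 → 12.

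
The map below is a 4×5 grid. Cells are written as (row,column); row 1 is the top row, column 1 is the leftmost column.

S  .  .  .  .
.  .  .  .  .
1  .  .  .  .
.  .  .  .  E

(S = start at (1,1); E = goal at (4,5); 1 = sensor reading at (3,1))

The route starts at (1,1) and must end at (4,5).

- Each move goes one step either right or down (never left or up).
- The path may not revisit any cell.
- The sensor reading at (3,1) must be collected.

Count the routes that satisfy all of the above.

A right/down-only route from (1,1) to (4,5) makes exactly 3 down-moves and 4 right-moves in some order.
With no other constraints that would be C(7,3) = 35 routes.
Split at (3,1) and multiply the segment counts: (1,1)→(3,1): 1; (3,1)→(4,5): 5; product = 5.
That gives 5 routes.

5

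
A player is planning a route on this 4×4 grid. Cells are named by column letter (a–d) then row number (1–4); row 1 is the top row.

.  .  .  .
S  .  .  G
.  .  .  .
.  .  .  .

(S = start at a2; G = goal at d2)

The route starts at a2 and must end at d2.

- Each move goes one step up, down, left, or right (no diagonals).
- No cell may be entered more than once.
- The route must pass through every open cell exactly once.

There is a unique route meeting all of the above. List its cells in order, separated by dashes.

Need to visit all 16 open cells exactly once, starting at a2 and ending at d2.
Cell d1 has only two open neighbours (d2 and c1), so the path must pass straight through it: one of those is the cell it's entered from and the other is where it exits.
Route from a2: up 1 to a1, right 1 to b1, down 2 to b3, left 1 to a3, down 1 to a4, right 3 to d4, up 1 to d3, left 1 to c3, up 2 to c1, right 1 to d1, down 1 to d2 — 15 moves in all.
Check: all 16 open cells covered.

a2 - a1 - b1 - b2 - b3 - a3 - a4 - b4 - c4 - d4 - d3 - c3 - c2 - c1 - d1 - d2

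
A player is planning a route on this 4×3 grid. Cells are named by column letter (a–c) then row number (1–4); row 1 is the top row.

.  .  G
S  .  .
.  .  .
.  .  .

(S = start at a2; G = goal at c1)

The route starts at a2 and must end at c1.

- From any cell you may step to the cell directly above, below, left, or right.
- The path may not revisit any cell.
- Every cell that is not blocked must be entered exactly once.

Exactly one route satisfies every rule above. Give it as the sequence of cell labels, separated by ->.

Need to visit all 12 open cells exactly once, starting at a2 and ending at c1.
Route from a2: up 1 to a1, right 1 to b1, down 2 to b3, left 1 to a3, down 1 to a4, right 2 to c4, up 3 to c1 — 11 moves in all.
Check: all 12 open cells covered.

a2 -> a1 -> b1 -> b2 -> b3 -> a3 -> a4 -> b4 -> c4 -> c3 -> c2 -> c1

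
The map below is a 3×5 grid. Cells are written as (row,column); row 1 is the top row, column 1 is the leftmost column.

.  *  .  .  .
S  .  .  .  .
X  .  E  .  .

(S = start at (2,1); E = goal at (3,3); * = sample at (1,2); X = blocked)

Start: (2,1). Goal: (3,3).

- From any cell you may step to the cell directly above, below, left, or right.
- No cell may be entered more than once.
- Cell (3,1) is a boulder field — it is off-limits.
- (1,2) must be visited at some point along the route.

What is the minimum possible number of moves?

Any route passes through (1,2) somewhere between (2,1) and (3,3). Summing Manhattan distances along the two legs ((2,1) → (1,2) → (3,3)) gives a lower bound of 2 + 3 = 5 moves.
A route of 5 moves achieves this: (2,1) → (1,1) → (1,2) → (2,2) → (3,2) → (3,3).
Since 5 matches the lower bound, it is optimal.

5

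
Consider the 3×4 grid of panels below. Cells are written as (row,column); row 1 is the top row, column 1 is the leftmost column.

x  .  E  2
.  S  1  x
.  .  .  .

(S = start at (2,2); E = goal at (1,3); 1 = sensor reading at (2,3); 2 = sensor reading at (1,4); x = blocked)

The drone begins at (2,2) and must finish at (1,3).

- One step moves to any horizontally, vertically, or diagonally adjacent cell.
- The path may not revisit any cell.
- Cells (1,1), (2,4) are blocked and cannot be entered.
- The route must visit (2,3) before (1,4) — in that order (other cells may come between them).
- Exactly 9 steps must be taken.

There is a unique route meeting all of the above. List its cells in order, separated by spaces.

The waypoints must appear in the order (2,3), (1,4), with no cell reused.
Route from (2,2): up 1 to (1,2), down-left 1 to (2,1), down 1 to (3,1), right 3 to (3,4), up-left 1 to (2,3), up-right 1 to (1,4), left 1 to (1,3) — 9 moves in all.
Check: order respected (1 at step 7, 2 at step 8); 9 moves as required.

(2,2) (1,2) (2,1) (3,1) (3,2) (3,3) (3,4) (2,3) (1,4) (1,3)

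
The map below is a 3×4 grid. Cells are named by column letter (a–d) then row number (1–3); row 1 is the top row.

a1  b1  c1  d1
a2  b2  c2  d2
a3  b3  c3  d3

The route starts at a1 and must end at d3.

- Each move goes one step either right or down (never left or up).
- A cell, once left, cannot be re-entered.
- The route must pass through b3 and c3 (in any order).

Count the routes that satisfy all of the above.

A right/down-only route from a1 to d3 makes exactly 2 down-moves and 3 right-moves in some order.
With no other constraints that would be C(5,2) = 10 routes.
A monotone route can only reach the required cells in the order b3, c3, so split there and multiply the segment counts: a1→b3: 3; b3→c3: 1; c3→d3: 1; product = 3.
That gives 3 routes.

3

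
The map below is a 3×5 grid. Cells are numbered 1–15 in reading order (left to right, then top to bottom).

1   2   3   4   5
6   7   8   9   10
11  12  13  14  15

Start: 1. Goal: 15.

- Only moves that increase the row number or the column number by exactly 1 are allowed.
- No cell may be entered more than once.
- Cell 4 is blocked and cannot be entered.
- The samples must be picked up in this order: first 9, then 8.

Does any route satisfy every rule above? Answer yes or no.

no

8 lies to the left of 9, so going from 9 to 8 would need a leftward move — but moves only go right/down, so 9 cannot be visited before 8.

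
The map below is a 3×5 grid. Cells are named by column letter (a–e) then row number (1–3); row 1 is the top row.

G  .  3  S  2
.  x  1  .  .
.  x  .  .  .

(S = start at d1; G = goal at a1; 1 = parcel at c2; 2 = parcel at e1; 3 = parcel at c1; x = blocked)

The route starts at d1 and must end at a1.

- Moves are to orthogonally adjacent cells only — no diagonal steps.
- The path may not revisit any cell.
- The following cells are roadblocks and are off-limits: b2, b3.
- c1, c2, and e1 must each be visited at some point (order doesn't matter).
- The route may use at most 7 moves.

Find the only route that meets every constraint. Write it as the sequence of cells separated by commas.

Any route must reach c1, c2, and e1 and still end at a1 within 7 moves, so the order of the required stops is forced.
Route from d1: right to e1, down to e2, 2× left (reaching c2), up to c1, 2× left (reaching a1) — 7 moves in all.
Check: all required cells visited; 7 ≤ 7 moves.

d1, e1, e2, d2, c2, c1, b1, a1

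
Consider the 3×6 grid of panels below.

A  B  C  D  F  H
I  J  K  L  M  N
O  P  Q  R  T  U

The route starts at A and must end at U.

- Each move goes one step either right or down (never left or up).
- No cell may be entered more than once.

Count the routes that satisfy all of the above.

A right/down-only route from A to U makes exactly 2 down-moves and 5 right-moves in some order.
With no other constraints that would be C(7,2) = 21 routes.
That gives 21 routes.

21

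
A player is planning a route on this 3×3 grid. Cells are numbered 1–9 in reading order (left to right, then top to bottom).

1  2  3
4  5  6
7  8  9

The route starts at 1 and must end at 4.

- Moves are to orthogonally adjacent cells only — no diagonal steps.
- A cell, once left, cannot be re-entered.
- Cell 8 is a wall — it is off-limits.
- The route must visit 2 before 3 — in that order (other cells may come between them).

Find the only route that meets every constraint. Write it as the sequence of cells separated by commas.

1, 2, 3, 6, 5, 4

The waypoints must appear in the order 2, 3, with no cell reused.
Route from 1: 2× right (reaching 3), down to 6, 2× left (reaching 4) — 5 moves in all.
Check: order respected (2 at step 1, 3 at step 2).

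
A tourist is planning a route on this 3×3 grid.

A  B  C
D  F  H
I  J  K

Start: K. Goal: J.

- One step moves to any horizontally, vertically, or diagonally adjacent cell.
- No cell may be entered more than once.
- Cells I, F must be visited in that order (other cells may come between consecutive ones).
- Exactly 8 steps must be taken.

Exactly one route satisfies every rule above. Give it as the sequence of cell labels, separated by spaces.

K H C B A D I F J

The waypoints must appear in the order I, F, with no cell reused.
Route from K: up 2 to C, left 2 to A, down 2 to I, up-right 1 to F, down 1 to J — 8 moves in all.
Check: order respected (I at step 6, F at step 7); 8 moves as required.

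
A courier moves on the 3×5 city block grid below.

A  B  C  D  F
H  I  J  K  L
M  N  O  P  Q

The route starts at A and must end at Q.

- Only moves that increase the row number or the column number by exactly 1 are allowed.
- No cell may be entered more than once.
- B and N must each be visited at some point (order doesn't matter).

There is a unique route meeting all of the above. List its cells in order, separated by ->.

A -> B -> I -> N -> O -> P -> Q

Moves only go right or down, so the column and row indices never decrease.
Route from A: right 1 to B, down 2 to N, right 3 to Q — 6 moves in all.
Check: all required cells visited.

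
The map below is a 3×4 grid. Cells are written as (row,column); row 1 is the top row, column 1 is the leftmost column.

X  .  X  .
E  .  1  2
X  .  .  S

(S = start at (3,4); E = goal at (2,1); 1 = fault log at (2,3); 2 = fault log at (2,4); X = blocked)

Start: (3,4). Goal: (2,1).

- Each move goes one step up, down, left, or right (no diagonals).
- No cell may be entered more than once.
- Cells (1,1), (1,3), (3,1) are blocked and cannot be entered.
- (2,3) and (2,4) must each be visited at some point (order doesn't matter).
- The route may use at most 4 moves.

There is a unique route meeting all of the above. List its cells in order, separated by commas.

The budget equals the shortest possible length, so every move has to be on a shortest route through the required cells.
Route from (3,4): up 1 to (2,4), left 3 to (2,1) — 4 moves in all.
Check: all required cells visited; 4 ≤ 4 moves.

(3,4), (2,4), (2,3), (2,2), (2,1)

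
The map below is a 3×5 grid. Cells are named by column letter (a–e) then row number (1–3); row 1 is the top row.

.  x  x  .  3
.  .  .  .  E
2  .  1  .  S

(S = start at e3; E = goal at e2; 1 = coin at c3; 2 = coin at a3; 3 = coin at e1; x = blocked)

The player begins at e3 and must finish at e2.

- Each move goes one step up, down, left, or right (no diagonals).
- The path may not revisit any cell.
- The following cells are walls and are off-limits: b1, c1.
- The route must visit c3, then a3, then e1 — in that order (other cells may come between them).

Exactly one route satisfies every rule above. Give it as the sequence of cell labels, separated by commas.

The waypoints must appear in the order c3, a3, e1, with no cell reused.
Route from e3: 4× left (reaching a3), up to a2, 3× right (reaching d2), up to d1, right to e1, down to e2 — 11 moves in all.
Check: order respected (1 at step 2, 2 at step 4, 3 at step 10).

e3, d3, c3, b3, a3, a2, b2, c2, d2, d1, e1, e2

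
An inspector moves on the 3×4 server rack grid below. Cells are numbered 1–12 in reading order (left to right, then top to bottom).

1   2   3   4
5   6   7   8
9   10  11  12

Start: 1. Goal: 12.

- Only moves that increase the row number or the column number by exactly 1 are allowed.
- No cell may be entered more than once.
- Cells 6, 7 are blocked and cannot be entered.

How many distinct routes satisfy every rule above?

2

A right/down-only route from 1 to 12 makes exactly 2 down-moves and 3 right-moves in some order.
With no other constraints that would be C(5,2) = 10 routes.
Subtract routes through each blocked cell (inclusion–exclusion for overlaps): − through 6: 6 − through 7: 6 + through 6&7: 4 → 2.
That gives 2 routes.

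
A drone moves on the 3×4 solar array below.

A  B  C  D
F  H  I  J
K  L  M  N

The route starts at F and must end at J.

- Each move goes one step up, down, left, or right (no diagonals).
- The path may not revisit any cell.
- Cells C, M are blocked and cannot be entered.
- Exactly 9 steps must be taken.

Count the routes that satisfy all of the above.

0

Need simple routes of exactly 9 moves from F to J (Manhattan distance 3, so 3 moves are spent on a detour and 3 undoing it).
No route satisfies every constraint, so the count is 0.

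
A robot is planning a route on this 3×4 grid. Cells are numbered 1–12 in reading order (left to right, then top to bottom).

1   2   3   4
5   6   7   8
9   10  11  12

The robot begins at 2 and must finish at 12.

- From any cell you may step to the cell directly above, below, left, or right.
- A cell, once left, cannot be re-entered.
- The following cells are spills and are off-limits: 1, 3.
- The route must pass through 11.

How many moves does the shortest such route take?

Any route passes through 11 somewhere between 2 and 12. Summing Manhattan distances along the two legs (2 → 11 → 12) gives a lower bound of 3 + 1 = 4 moves.
A route of 4 moves achieves this: 2 → 6 → 10 → 11 → 12.
Since 4 matches the lower bound, it is optimal.

4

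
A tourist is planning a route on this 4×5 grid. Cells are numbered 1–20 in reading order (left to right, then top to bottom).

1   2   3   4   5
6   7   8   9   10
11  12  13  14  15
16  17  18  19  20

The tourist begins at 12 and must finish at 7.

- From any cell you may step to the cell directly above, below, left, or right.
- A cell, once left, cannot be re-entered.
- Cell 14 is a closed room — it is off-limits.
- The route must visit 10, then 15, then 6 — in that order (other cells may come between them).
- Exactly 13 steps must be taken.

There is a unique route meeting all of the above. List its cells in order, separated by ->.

The waypoints must appear in the order 10, 15, 6, with no cell reused.
Route from 12: right to 13, up to 8, 2× right (reaching 10), 2× down (reaching 20), 4× left (reaching 16), 2× up (reaching 6), right to 7 — 13 moves in all.
Check: order respected (10 at step 4, 15 at step 5, 6 at step 12); 13 moves as required.

12 -> 13 -> 8 -> 9 -> 10 -> 15 -> 20 -> 19 -> 18 -> 17 -> 16 -> 11 -> 6 -> 7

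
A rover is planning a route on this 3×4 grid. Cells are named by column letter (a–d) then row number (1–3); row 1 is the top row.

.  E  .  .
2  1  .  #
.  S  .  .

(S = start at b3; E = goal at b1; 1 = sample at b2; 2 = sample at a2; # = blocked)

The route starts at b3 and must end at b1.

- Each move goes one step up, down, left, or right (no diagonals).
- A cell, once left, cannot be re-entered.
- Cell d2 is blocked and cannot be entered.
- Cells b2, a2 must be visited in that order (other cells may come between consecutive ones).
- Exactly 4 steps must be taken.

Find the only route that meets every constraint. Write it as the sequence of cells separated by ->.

b3 -> b2 -> a2 -> a1 -> b1

The waypoints must appear in the order b2, a2, with no cell reused.
Route from b3: up 1 to b2, left 1 to a2, up 1 to a1, right 1 to b1 — 4 moves in all.
Check: order respected (1 at step 1, 2 at step 2); 4 moves as required.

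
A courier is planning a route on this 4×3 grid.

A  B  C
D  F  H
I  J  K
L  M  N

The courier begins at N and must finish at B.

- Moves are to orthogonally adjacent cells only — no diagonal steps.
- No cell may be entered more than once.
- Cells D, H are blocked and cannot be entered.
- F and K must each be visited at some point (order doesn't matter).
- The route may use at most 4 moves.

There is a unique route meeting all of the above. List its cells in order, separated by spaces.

N K J F B

The 4-move cap with required stops at F, K leaves no slack for detours.
Route from N: up to K, left to J, 2× up (reaching B) — 4 moves in all.
Check: all required cells visited; 4 ≤ 4 moves.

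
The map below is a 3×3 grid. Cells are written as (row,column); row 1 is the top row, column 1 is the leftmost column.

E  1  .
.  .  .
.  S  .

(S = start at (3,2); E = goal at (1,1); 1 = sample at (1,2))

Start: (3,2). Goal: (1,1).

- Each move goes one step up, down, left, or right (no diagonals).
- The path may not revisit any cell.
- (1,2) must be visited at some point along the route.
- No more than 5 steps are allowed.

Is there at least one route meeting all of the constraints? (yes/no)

One route that works: (3,2) → (2,2) → (1,2) → (1,1).

yes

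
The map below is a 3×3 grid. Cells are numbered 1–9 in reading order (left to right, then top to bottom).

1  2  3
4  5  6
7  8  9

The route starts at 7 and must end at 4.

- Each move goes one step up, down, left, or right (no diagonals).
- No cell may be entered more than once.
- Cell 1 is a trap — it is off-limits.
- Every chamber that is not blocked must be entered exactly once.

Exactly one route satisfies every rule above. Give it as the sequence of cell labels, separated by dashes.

7 - 8 - 9 - 6 - 3 - 2 - 5 - 4

Need to visit all 8 open cells exactly once, starting at 7 and ending at 4.
Route from 7: 2× right (reaching 9), 2× up (reaching 3), left to 2, down to 5, left to 4 — 7 moves in all.
Check: all 8 open cells covered.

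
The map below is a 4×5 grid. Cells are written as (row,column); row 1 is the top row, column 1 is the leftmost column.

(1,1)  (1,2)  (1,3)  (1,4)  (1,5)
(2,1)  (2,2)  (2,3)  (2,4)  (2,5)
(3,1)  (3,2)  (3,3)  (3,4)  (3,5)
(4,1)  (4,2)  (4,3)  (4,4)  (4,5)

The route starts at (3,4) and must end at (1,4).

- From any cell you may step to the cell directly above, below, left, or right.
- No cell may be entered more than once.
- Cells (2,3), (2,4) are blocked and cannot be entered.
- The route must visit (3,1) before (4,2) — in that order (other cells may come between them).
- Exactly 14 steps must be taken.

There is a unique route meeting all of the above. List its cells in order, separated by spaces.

(3,4) (3,3) (3,2) (2,2) (2,1) (3,1) (4,1) (4,2) (4,3) (4,4) (4,5) (3,5) (2,5) (1,5) (1,4)

The waypoints must appear in the order (3,1), (4,2), with no cell reused.
Route from (3,4): left 2 to (3,2), up 1 to (2,2), left 1 to (2,1), down 2 to (4,1), right 4 to (4,5), up 3 to (1,5), left 1 to (1,4) — 14 moves in all.
Check: order respected ((3,1) at step 5, (4,2) at step 7); 14 moves as required.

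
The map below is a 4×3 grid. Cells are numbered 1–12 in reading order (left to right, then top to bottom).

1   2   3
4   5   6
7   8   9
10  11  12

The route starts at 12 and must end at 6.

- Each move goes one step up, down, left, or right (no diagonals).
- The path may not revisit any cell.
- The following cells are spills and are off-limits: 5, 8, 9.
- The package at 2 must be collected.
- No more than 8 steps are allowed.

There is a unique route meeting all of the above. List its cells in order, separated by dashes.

The 8-move cap with required stops at 2 leaves no slack for detours.
Route from 12: 2× left (reaching 10), 3× up (reaching 1), 2× right (reaching 3), down to 6 — 8 moves in all.
Check: all required cells visited; 8 ≤ 8 moves.

12 - 11 - 10 - 7 - 4 - 1 - 2 - 3 - 6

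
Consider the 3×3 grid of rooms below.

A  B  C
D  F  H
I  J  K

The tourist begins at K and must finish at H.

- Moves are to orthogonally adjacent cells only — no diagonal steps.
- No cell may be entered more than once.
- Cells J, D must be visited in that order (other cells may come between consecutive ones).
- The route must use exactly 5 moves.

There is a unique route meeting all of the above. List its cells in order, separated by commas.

The waypoints must appear in the order J, D, with no cell reused.
Route from K: 2× left (reaching I), up to D, 2× right (reaching H) — 5 moves in all.
Check: order respected (J at step 1, D at step 3); 5 moves as required.

K, J, I, D, F, H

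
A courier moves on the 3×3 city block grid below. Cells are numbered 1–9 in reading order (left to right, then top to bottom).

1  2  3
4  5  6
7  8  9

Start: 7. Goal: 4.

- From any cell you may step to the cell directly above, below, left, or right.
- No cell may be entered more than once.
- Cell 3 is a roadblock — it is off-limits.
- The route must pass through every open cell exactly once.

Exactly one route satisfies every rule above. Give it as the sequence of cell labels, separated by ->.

Need to visit all 8 open cells exactly once, starting at 7 and ending at 4.
Cell 6 has only two open neighbours (9 and 5), so the path must pass straight through it: one of those is the cell it's entered from and the other is where it exits.
Route from 7: 2× right (reaching 9), up to 6, left to 5, up to 2, left to 1, down to 4 — 7 moves in all.
Check: all 8 open cells covered.

7 -> 8 -> 9 -> 6 -> 5 -> 2 -> 1 -> 4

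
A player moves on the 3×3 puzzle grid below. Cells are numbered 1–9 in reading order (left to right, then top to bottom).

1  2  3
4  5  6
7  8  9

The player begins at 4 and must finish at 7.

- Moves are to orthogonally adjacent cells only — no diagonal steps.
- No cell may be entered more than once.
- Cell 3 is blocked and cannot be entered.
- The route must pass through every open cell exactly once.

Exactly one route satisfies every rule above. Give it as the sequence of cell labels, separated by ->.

Need to visit all 8 open cells exactly once, starting at 4 and ending at 7.
Route from 4: up to 1, right to 2, down to 5, right to 6, down to 9, 2× left (reaching 7) — 7 moves in all.
Check: all 8 open cells covered.

4 -> 1 -> 2 -> 5 -> 6 -> 9 -> 8 -> 7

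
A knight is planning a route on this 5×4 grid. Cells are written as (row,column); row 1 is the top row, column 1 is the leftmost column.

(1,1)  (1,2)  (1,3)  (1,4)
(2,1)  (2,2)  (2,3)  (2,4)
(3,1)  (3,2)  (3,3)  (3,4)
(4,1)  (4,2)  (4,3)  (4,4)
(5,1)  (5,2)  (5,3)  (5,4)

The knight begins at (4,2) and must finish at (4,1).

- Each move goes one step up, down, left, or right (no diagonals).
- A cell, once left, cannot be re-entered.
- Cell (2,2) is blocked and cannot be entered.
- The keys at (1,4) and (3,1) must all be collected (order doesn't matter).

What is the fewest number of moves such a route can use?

11

Any route passes through (1,4) and (3,1) in some order between (4,2) and (4,1). Summing Manhattan distances along each leg and taking the cheapest ordering ((4,2) → (1,4) → (3,1) → (4,1)) gives a lower bound of 5 + 5 + 1 = 11 moves.
A route of 11 moves achieves this: (4,2) → (3,2) → (3,3) → (2,3) → (2,4) → (1,4) → (1,3) → (1,2) → (1,1) → (2,1) → (3,1) → (4,1).
Since 11 matches the lower bound, it is optimal.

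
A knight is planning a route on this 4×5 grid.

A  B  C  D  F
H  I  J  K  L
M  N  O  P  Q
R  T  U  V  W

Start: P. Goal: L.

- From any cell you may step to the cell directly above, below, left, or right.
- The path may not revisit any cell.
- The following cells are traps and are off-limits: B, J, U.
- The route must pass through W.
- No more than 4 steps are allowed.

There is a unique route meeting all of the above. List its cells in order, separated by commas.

P, V, W, Q, L

The budget equals the shortest possible length, so every move has to be on a shortest route through the required cells.
Route from P: down 1 to V, right 1 to W, up 2 to L — 4 moves in all.
Check: all required cells visited; 4 ≤ 4 moves.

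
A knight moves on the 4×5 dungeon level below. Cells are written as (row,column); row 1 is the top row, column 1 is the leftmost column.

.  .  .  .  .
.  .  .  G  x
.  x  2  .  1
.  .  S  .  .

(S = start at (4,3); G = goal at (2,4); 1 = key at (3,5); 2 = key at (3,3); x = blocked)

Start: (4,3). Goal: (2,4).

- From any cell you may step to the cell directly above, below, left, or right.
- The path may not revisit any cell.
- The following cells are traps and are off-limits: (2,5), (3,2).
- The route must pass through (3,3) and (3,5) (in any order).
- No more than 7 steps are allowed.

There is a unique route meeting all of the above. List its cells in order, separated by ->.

The budget equals the shortest possible length, so every move has to be on a shortest route through the required cells.
Route from (4,3): right 2 to (4,5), up 1 to (3,5), left 2 to (3,3), up 1 to (2,3), right 1 to (2,4) — 7 moves in all.
Check: all required cells visited; 7 ≤ 7 moves.

(4,3) -> (4,4) -> (4,5) -> (3,5) -> (3,4) -> (3,3) -> (2,3) -> (2,4)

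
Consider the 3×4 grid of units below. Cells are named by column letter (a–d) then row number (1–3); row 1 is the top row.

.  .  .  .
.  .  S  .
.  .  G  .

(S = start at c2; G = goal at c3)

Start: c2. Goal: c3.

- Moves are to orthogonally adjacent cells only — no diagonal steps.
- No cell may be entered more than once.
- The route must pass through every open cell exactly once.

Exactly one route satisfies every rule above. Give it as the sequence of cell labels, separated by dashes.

Need to visit all 12 open cells exactly once, starting at c2 and ending at c3.
Cell d1 has only two open neighbours (d2 and c1), so the path must pass straight through it: one of those is the cell it's entered from and the other is where it exits.
Route from c2: left to b2, down to b3, left to a3, 2× up (reaching a1), 3× right (reaching d1), 2× down (reaching d3), left to c3 — 11 moves in all.
Check: all 12 open cells covered.

c2 - b2 - b3 - a3 - a2 - a1 - b1 - c1 - d1 - d2 - d3 - c3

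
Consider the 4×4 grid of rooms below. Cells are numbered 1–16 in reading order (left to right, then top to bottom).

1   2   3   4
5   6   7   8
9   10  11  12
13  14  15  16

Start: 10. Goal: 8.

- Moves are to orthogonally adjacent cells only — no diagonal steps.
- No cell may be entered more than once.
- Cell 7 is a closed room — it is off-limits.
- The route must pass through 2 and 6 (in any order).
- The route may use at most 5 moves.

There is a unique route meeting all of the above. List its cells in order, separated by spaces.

10 6 2 3 4 8

The 5-move cap with required stops at 2, 6 leaves no slack for detours.
Route from 10: up 2 to 2, right 2 to 4, down 1 to 8 — 5 moves in all.
Check: all required cells visited; 5 ≤ 5 moves.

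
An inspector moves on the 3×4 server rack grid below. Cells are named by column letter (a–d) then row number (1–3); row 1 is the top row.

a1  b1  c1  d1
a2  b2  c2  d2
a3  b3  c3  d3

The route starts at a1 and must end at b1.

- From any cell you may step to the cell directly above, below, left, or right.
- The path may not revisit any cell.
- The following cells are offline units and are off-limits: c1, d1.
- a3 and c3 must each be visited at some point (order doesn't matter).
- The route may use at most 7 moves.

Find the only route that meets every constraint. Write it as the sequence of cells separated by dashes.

a1 - a2 - a3 - b3 - c3 - c2 - b2 - b1

The 7-move cap with required stops at a3, c3 leaves no slack for detours.
Route from a1: 2× down (reaching a3), 2× right (reaching c3), up to c2, left to b2, up to b1 — 7 moves in all.
Check: all required cells visited; 7 ≤ 7 moves.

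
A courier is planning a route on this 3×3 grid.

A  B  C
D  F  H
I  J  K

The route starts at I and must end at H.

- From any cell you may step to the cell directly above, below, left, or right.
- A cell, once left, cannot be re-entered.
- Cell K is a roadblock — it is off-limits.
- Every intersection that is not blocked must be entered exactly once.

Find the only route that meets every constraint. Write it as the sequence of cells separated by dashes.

Need to visit all 8 open cells exactly once, starting at I and ending at H.
Route from I: right 1 to J, up 1 to F, left 1 to D, up 1 to A, right 2 to C, down 1 to H — 7 moves in all.
Check: all 8 open cells covered.

I - J - F - D - A - B - C - H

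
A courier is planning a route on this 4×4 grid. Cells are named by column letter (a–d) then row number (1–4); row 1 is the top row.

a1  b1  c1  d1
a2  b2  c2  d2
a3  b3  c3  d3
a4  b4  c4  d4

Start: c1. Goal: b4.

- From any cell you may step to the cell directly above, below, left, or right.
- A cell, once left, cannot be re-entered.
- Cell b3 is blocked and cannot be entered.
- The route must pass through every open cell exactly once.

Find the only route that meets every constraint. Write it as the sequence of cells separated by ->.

c1 -> d1 -> d2 -> d3 -> d4 -> c4 -> c3 -> c2 -> b2 -> b1 -> a1 -> a2 -> a3 -> a4 -> b4

Need to visit all 15 open cells exactly once, starting at c1 and ending at b4.
Cell d1 has only two open neighbours (d2 and c1), so the path must pass straight through it: one of those is the cell it's entered from and the other is where it exits.
Route from c1: right to d1, 3× down (reaching d4), left to c4, 2× up (reaching c2), left to b2, up to b1, left to a1, 3× down (reaching a4), right to b4 — 14 moves in all.
Check: all 15 open cells covered.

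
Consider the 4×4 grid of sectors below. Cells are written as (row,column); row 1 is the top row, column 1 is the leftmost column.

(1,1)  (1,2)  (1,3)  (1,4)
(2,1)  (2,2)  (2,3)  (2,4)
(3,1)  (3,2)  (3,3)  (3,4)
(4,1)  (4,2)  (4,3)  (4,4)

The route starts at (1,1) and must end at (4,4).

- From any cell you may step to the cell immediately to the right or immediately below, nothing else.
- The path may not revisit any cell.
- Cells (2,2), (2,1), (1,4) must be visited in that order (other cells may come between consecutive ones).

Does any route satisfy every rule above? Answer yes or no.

(2,1) lies to the left of (2,2), so going from (2,2) to (2,1) would need a leftward move — but moves only go right/down, so (2,2) cannot be visited before (2,1).

no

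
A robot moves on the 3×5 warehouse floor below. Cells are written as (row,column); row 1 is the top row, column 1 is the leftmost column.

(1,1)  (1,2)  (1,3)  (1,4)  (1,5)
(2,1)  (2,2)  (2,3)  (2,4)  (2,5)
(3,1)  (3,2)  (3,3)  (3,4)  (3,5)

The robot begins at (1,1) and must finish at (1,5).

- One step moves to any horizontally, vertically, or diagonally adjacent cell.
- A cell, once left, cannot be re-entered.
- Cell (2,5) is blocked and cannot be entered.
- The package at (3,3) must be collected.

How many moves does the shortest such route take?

4

Any route passes through (3,3) somewhere between (1,1) and (1,5). Summing Chebyshev distances along the two legs ((1,1) → (3,3) → (1,5)) gives a lower bound of 2 + 2 = 4 moves.
A route of 4 moves achieves this: (1,1) → (2,2) → (3,3) → (2,4) → (1,5).
Since 4 matches the lower bound, it is optimal.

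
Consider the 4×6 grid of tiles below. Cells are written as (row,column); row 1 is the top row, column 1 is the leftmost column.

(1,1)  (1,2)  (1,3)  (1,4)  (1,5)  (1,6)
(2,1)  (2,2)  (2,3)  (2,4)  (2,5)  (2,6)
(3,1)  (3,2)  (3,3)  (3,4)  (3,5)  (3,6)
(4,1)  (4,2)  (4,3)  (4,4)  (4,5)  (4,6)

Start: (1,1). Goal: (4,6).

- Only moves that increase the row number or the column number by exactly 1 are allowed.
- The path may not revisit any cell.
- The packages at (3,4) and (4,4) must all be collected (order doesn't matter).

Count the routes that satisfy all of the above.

A right/down-only route from (1,1) to (4,6) makes exactly 3 down-moves and 5 right-moves in some order.
With no other constraints that would be C(8,3) = 56 routes.
A monotone route can only reach the required cells in the order (3,4), (4,4), so split there and multiply the segment counts: (1,1)→(3,4): 10; (3,4)→(4,4): 1; (4,4)→(4,6): 1; product = 10.
That gives 10 routes.

10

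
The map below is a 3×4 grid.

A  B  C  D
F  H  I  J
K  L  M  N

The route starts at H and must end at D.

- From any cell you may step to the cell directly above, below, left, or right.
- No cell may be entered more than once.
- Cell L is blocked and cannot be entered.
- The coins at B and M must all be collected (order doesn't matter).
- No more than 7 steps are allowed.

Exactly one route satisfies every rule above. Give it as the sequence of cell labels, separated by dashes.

H - B - C - I - M - N - J - D

The budget equals the shortest possible length, so every move has to be on a shortest route through the required cells.
Route from H: up to B, right to C, 2× down (reaching M), right to N, 2× up (reaching D) — 7 moves in all.
Check: all required cells visited; 7 ≤ 7 moves.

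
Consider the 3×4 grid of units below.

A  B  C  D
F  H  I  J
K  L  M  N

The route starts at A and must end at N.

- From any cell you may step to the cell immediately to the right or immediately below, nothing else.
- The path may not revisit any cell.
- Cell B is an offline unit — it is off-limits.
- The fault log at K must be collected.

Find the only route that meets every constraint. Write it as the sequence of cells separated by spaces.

Moves only go right or down, so the column and row indices never decrease.
Route from A: down 2 to K, right 3 to N — 5 moves in all.
Check: all required cells visited.

A F K L M N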